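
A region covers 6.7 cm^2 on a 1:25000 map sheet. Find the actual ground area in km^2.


ground_area = 6.7 * (25000/100)^2 = 418750.0 m^2 = 0.41875 km^2 ≈ 0.419 km^2

0.419 km^2


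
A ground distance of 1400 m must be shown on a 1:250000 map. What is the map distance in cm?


map_cm = 1400 * 100 / 250000 = 0.56 cm

0.56 cm


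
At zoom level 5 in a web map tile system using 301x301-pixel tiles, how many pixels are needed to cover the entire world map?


tiles per axis = 2^5 = 32
total tiles = 32^2 = 1024
pixels per axis = 32 * 301 = 9632
total pixels = 9632^2 = 92775424

92775424 pixels


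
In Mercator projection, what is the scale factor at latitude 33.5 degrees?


SF = 1 / cos(33.5) = 1 / 0.833886 = 1.199

1.199


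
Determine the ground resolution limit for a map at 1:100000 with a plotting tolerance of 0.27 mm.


ground = 0.27 mm * 100000 / 1000 = 27.0 m

27.0 m


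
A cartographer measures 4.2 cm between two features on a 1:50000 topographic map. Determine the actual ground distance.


ground = 4.2 cm * 50000 / 100 = 2100.0 m = 2.1 km

2.1 km


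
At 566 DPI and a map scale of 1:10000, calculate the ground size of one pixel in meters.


pixel_cm = 2.54 / 566 ≈ 0.004488 cm
ground = pixel_cm * 10000 / 100 = 2.54 * 10000 / (566 * 100) = 25400 / 56600 ≈ 0.45 m

0.45 m


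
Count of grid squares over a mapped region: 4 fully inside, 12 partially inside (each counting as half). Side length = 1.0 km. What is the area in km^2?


effective squares = 4 + 12 * 0.5 = 10.0
area = 10.0 * 1.0 = 10.0 km^2

10.0 km^2


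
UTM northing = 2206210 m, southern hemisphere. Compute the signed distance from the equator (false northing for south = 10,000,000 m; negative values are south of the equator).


For southern: actual = 2206210 - 10000000 = -7793790 m

-7793790 m


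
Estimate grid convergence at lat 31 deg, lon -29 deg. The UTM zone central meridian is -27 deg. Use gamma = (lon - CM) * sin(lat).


gamma = (-29 - -27) * sin(31) = -2 * 0.515038 = -1.03 degrees

-1.03 degrees


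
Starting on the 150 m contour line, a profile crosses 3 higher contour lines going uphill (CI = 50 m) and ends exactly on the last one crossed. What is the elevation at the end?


elevation = 150 + 3 * 50 = 300 m

300 m


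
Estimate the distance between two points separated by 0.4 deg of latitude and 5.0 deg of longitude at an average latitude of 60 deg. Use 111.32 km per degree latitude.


dlat_km = 0.4 * 111.32 = 44.528
dlon_km = 5.0 * 111.32 * cos(60) ≈ 278.3
dist = sqrt(44.528^2 + 278.3^2) ≈ 281.8 km

281.8 km


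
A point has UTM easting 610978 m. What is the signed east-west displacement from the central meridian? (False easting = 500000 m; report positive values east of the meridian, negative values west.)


displacement = 610978 - 500000 = 110978 m

110978 m


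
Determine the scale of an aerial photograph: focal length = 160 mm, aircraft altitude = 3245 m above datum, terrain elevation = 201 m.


scale = f / (H - h) = 160 mm / 3044 m = 160 / 3044000 = 1:19025

1:19025


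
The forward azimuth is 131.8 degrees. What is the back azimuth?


back azimuth = (131.8 + 180) mod 360 = 311.8 degrees

311.8 degrees


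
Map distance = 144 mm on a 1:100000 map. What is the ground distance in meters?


ground = 144 mm * 100000 / 1000 = 14400.0 m

14400.0 m


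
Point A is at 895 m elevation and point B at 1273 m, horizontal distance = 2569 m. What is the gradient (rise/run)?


gradient = (1273 - 895) / 2569 = 378 / 2569 = 0.1471

0.1471


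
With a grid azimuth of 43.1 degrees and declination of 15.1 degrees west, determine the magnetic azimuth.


magnetic azimuth = grid azimuth - declination (east +ve)
mag_az = 43.1 - -15.1 = 58.2 degrees

58.2 degrees


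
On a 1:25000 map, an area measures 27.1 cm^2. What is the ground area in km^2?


ground_area = 27.1 * (25000/100)^2 = 1693750.0 m^2 = 1.69375 km^2 ≈ 1.694 km^2

1.694 km^2


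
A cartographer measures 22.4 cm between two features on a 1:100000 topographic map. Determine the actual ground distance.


ground = 22.4 cm * 100000 / 100 = 22400.0 m = 22.4 km

22.4 km


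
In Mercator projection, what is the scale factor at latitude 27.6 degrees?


SF = 1 / cos(27.6) = 1 / 0.886204 = 1.128

1.128


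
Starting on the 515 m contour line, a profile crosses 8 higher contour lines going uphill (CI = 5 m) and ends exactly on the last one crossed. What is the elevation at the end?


elevation = 515 + 8 * 5 = 555 m

555 m


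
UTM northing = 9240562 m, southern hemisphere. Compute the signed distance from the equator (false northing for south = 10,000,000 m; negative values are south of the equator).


For southern: actual = 9240562 - 10000000 = -759438 m

-759438 m


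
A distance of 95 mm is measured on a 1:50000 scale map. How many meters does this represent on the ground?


ground = 95 mm * 50000 / 1000 = 4750.0 m

4750.0 m


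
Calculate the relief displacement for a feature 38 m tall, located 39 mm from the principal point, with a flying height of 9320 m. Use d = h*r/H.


d = h * r / H = 38 * 39 / 9320 = 0.16 mm

0.16 mm


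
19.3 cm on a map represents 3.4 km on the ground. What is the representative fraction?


ground = 3.4 km = 340000 cm; RF denominator = ground / map = 340000 / 19.3 ≈ 17617; RF = 1:17617

1:17617


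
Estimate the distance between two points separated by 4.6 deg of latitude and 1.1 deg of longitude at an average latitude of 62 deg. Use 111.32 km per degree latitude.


dlat_km = 4.6 * 111.32 = 512.072
dlon_km = 1.1 * 111.32 * cos(62) ≈ 57.488
dist = sqrt(512.072^2 + 57.488^2) ≈ 515.3 km

515.3 km


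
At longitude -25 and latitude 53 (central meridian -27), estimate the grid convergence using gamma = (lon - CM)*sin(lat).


gamma = (-25 - -27) * sin(53) = 2 * 0.798636 = 1.597 degrees

1.597 degrees


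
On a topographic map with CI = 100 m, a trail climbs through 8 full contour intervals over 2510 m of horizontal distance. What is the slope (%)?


elevation change = 8 * 100 = 800 m
slope = 800 / 2510 * 100 = 31.9%

31.9%


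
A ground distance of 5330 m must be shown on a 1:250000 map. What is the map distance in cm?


map_cm = 5330 * 100 / 250000 = 2.132 cm ≈ 2.13 cm

2.13 cm


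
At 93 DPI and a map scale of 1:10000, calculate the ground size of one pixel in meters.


pixel_cm = 2.54 / 93 ≈ 0.027312 cm
ground = pixel_cm * 10000 / 100 = 2.54 * 10000 / (93 * 100) = 25400 / 9300 ≈ 2.73 m

2.73 m


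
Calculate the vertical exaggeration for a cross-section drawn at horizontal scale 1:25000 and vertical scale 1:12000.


VE = horizontal_scale / vertical_scale = 25000 / 12000 ≈ 2.1

2.1x


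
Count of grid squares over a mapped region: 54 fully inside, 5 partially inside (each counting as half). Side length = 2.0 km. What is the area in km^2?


effective squares = 54 + 5 * 0.5 = 56.5
area = 56.5 * 4.0 = 226.0 km^2

226.0 km^2


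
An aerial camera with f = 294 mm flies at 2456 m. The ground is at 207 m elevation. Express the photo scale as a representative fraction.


scale = f / (H - h) = 294 mm / 2249 m = 294 / 2249000 = 1:7650

1:7650


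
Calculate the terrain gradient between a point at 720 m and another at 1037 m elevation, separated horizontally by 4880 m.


gradient = (1037 - 720) / 4880 = 317 / 4880 = 0.065

0.065


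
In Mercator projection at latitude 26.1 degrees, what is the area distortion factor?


area_distortion = 1/cos^2(26.1) = 1.24

1.24


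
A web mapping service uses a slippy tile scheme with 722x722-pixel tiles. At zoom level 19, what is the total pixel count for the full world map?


tiles per axis = 2^19 = 524288
total tiles = 524288^2 = 274877906944
pixels per axis = 524288 * 722 = 378535936
total pixels = 378535936^2 = 143289454843396096

143289454843396096 pixels


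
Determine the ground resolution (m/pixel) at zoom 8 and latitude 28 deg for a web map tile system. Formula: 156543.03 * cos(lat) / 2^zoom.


res = 156543.03 * cos(28) / 2^8 = 156543.03 * 0.88294759 / 256 = 539.92 m/pixel

539.92 m/pixel


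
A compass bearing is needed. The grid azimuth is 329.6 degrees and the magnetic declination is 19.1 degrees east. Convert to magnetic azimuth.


magnetic azimuth = grid azimuth - declination (east +ve)
mag_az = 329.6 - 19.1 = 310.5 degrees

310.5 degrees


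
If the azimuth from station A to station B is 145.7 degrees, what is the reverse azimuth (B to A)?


back azimuth = (145.7 + 180) mod 360 = 325.7 degrees

325.7 degrees


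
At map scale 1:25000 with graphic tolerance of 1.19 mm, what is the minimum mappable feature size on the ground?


ground = 1.19 mm * 25000 / 1000 = 29.75 m

29.75 m


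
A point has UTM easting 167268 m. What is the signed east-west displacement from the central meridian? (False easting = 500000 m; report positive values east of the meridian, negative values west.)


displacement = 167268 - 500000 = -332732 m

-332732 m


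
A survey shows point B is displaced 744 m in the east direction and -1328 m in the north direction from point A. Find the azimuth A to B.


az = atan2(744, -1328) = 150.7 deg
adjusted to 0-360: 150.7 degrees

150.7 degrees


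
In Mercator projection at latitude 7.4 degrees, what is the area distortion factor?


area_distortion = 1/cos^2(7.4) = 1.017

1.017


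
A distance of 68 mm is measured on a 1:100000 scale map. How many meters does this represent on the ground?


ground = 68 mm * 100000 / 1000 = 6800.0 m

6800.0 m


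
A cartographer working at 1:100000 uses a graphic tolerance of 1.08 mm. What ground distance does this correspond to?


ground = 1.08 mm * 100000 / 1000 = 108.0 m

108.0 m


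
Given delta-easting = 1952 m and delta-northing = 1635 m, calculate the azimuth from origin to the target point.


az = atan2(1952, 1635) = 50.1 deg
adjusted to 0-360: 50.1 degrees

50.1 degrees


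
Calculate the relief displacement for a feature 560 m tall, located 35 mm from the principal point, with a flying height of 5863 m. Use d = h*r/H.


d = h * r / H = 560 * 35 / 5863 = 3.34 mm

3.34 mm


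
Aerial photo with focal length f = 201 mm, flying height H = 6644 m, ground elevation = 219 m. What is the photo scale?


scale = f / (H - h) = 201 mm / 6425 m = 201 / 6425000 = 1:31965

1:31965


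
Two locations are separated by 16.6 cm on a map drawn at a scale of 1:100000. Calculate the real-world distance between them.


ground = 16.6 cm * 100000 / 100 = 16600.0 m = 16.6 km

16.6 km


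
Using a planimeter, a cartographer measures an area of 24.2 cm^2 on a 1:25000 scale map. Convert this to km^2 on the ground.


ground_area = 24.2 * (25000/100)^2 = 1512500.0 m^2 = 1.5125 km^2 ≈ 1.513 km^2

1.513 km^2


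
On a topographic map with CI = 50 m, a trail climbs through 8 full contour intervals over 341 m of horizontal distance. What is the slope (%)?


elevation change = 8 * 50 = 400 m
slope = 400 / 341 * 100 = 117.3%

117.3%


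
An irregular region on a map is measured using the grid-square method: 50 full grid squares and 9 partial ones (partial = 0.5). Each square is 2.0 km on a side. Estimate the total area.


effective squares = 50 + 9 * 0.5 = 54.5
area = 54.5 * 4.0 = 218.0 km^2

218.0 km^2


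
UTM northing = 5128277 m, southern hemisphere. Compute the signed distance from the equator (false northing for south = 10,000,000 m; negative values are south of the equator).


For southern: actual = 5128277 - 10000000 = -4871723 m

-4871723 m


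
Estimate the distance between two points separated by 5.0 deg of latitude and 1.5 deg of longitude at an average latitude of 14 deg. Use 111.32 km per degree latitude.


dlat_km = 5.0 * 111.32 = 556.6
dlon_km = 1.5 * 111.32 * cos(14) ≈ 162.02
dist = sqrt(556.6^2 + 162.02^2) ≈ 579.7 km

579.7 km


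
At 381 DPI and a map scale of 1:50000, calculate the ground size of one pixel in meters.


pixel_cm = 2.54 / 381 ≈ 0.006667 cm
ground = pixel_cm * 50000 / 100 = 2.54 * 50000 / (381 * 100) = 127000 / 38100 ≈ 3.33 m

3.33 m


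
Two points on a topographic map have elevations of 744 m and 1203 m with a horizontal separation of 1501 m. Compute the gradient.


gradient = (1203 - 744) / 1501 = 459 / 1501 = 0.3058

0.3058


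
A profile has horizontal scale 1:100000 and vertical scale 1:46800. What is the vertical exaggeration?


VE = horizontal_scale / vertical_scale = 100000 / 46800 ≈ 2.1

2.1x


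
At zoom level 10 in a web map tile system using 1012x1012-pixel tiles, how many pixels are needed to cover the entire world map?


tiles per axis = 2^10 = 1024
total tiles = 1024^2 = 1048576
pixels per axis = 1024 * 1012 = 1036288
total pixels = 1036288^2 = 1073892818944

1073892818944 pixels


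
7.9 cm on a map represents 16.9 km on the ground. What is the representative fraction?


ground = 16.9 km = 1690000 cm; RF denominator = ground / map = 1690000 / 7.9 ≈ 213924; RF = 1:213924

1:213924


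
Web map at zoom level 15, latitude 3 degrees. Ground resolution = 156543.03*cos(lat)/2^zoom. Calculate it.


res = 156543.03 * cos(3) / 2^15 = 156543.03 * 0.99862953 / 32768 = 4.77 m/pixel

4.77 m/pixel


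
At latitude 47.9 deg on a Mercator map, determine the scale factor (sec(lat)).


SF = 1 / cos(47.9) = 1 / 0.670427 = 1.492

1.492


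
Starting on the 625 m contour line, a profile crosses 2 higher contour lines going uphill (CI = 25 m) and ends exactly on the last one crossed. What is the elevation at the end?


elevation = 625 + 2 * 25 = 675 m

675 m


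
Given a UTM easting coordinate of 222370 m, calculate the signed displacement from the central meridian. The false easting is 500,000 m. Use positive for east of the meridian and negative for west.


displacement = 222370 - 500000 = -277630 m

-277630 m


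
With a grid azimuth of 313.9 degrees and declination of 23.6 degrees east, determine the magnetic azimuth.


magnetic azimuth = grid azimuth - declination (east +ve)
mag_az = 313.9 - 23.6 = 290.3 degrees

290.3 degrees


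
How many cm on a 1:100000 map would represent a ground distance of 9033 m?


map_cm = 9033 * 100 / 100000 = 9.033 cm ≈ 9.03 cm

9.03 cm


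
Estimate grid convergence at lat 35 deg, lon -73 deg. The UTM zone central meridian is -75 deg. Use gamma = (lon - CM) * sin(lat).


gamma = (-73 - -75) * sin(35) = 2 * 0.573576 = 1.147 degrees

1.147 degrees


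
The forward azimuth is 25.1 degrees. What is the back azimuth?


back azimuth = (25.1 + 180) mod 360 = 205.1 degrees

205.1 degrees


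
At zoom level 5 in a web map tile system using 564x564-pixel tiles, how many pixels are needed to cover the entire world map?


tiles per axis = 2^5 = 32
total tiles = 32^2 = 1024
pixels per axis = 32 * 564 = 18048
total pixels = 18048^2 = 325730304

325730304 pixels


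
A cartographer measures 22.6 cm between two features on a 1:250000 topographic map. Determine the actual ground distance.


ground = 22.6 cm * 250000 / 100 = 56500.0 m = 56.5 km

56.5 km


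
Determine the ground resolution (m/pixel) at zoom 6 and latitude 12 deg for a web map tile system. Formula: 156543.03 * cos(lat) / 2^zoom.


res = 156543.03 * cos(12) / 2^6 = 156543.03 * 0.9781476 / 64 = 2392.53 m/pixel

2392.53 m/pixel


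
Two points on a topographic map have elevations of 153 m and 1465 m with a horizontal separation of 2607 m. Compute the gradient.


gradient = (1465 - 153) / 2607 = 1312 / 2607 = 0.5033

0.5033


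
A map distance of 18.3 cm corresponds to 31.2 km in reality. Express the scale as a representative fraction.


ground = 31.2 km = 3120000 cm; RF denominator = ground / map = 3120000 / 18.3 ≈ 170492; RF = 1:170492

1:170492


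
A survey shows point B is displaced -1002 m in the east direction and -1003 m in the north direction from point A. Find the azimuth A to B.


az = atan2(-1002, -1003) = -135.0 deg
adjusted to 0-360: 225.0 degrees

225.0 degrees


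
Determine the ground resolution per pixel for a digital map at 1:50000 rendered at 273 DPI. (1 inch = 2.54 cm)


pixel_cm = 2.54 / 273 ≈ 0.009304 cm
ground = pixel_cm * 50000 / 100 = 2.54 * 50000 / (273 * 100) = 127000 / 27300 ≈ 4.65 m

4.65 m


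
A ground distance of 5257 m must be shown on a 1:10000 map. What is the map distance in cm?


map_cm = 5257 * 100 / 10000 = 52.57 cm

52.57 cm


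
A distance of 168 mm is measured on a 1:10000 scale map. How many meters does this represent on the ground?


ground = 168 mm * 10000 / 1000 = 1680.0 m

1680.0 m


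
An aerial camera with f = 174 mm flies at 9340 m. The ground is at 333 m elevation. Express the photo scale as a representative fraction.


scale = f / (H - h) = 174 mm / 9007 m = 174 / 9007000 = 1:51764

1:51764


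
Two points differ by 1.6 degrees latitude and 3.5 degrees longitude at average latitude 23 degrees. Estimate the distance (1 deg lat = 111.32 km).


dlat_km = 1.6 * 111.32 = 178.112
dlon_km = 3.5 * 111.32 * cos(23) ≈ 358.647
dist = sqrt(178.112^2 + 358.647^2) ≈ 400.4 km

400.4 km


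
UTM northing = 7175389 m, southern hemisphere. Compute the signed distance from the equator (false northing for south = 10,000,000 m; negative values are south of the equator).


For southern: actual = 7175389 - 10000000 = -2824611 m

-2824611 m


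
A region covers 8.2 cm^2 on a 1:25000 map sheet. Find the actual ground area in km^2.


ground_area = 8.2 * (25000/100)^2 = 512500.0 m^2 = 0.5125 km^2 ≈ 0.513 km^2

0.513 km^2


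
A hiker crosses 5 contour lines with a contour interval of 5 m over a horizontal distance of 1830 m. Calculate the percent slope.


elevation change = 5 * 5 = 25 m
slope = 25 / 1830 * 100 = 1.4%

1.4%


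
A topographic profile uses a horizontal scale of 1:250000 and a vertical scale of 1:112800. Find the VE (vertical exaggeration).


VE = horizontal_scale / vertical_scale = 250000 / 112800 ≈ 2.2

2.2x


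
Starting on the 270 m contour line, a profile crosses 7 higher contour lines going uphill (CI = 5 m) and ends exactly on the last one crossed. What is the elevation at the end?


elevation = 270 + 7 * 5 = 305 m

305 m


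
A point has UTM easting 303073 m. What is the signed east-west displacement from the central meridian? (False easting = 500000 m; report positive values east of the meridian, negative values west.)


displacement = 303073 - 500000 = -196927 m

-196927 m


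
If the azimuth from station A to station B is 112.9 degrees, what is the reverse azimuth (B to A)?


back azimuth = (112.9 + 180) mod 360 = 292.9 degrees

292.9 degrees


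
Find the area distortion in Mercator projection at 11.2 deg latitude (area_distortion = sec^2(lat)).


area_distortion = 1/cos^2(11.2) = 1.039

1.039


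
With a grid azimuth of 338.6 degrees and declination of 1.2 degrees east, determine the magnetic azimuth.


magnetic azimuth = grid azimuth - declination (east +ve)
mag_az = 338.6 - 1.2 = 337.4 degrees

337.4 degrees


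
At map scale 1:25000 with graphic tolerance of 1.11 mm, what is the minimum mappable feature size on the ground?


ground = 1.11 mm * 25000 / 1000 = 27.75 m

27.75 m


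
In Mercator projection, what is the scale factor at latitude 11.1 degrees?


SF = 1 / cos(11.1) = 1 / 0.981293 = 1.019

1.019


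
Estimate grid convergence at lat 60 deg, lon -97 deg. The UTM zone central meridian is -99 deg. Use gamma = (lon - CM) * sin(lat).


gamma = (-97 - -99) * sin(60) = 2 * 0.866025 = 1.732 degrees

1.732 degrees


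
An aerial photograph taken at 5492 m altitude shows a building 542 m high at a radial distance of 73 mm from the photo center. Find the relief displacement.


d = h * r / H = 542 * 73 / 5492 = 7.2 mm

7.2 mm


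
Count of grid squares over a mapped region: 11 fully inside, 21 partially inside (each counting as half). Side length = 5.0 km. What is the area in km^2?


effective squares = 11 + 21 * 0.5 = 21.5
area = 21.5 * 25.0 = 537.5 km^2

537.5 km^2


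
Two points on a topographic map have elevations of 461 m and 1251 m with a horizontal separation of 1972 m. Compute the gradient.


gradient = (1251 - 461) / 1972 = 790 / 1972 = 0.4006

0.4006


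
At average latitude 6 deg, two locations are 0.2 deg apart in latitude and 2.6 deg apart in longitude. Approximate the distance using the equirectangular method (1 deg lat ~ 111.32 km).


dlat_km = 0.2 * 111.32 = 22.264
dlon_km = 2.6 * 111.32 * cos(6) ≈ 287.846
dist = sqrt(22.264^2 + 287.846^2) ≈ 288.7 km

288.7 km


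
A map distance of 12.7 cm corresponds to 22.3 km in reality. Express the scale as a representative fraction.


ground = 22.3 km = 2230000 cm; RF denominator = ground / map = 2230000 / 12.7 ≈ 175591; RF = 1:175591

1:175591


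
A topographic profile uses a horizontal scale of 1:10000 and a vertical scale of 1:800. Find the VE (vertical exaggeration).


VE = horizontal_scale / vertical_scale = 10000 / 800 = 12.5

12.5x


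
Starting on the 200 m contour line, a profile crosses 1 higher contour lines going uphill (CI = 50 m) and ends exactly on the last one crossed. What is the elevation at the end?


elevation = 200 + 1 * 50 = 250 m

250 m


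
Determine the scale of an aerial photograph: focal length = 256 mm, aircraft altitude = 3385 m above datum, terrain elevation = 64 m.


scale = f / (H - h) = 256 mm / 3321 m = 256 / 3321000 = 1:12973

1:12973


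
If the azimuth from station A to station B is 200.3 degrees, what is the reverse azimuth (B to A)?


back azimuth = (200.3 + 180) mod 360 = 20.3 degrees

20.3 degrees


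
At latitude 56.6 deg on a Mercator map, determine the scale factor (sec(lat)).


SF = 1 / cos(56.6) = 1 / 0.550481 = 1.817

1.817


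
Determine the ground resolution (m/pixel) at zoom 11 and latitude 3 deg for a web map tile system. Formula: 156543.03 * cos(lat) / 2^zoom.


res = 156543.03 * cos(3) / 2^11 = 156543.03 * 0.99862953 / 2048 = 76.33 m/pixel

76.33 m/pixel


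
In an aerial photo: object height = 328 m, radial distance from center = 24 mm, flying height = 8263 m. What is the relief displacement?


d = h * r / H = 328 * 24 / 8263 = 0.95 mm

0.95 mm


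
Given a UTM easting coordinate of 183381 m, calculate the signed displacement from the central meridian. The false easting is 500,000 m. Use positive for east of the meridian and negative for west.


displacement = 183381 - 500000 = -316619 m

-316619 m


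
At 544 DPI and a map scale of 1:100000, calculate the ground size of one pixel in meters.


pixel_cm = 2.54 / 544 ≈ 0.004669 cm
ground = pixel_cm * 100000 / 100 = 2.54 * 100000 / (544 * 100) = 254000 / 54400 ≈ 4.67 m

4.67 m


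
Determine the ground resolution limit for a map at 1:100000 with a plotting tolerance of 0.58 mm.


ground = 0.58 mm * 100000 / 1000 = 58.0 m

58.0 m


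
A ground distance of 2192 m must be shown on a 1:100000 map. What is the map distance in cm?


map_cm = 2192 * 100 / 100000 = 2.192 cm ≈ 2.19 cm

2.19 cm


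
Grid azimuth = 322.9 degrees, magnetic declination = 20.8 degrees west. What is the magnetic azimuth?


magnetic azimuth = grid azimuth - declination (east +ve)
mag_az = 322.9 - -20.8 = 343.7 degrees

343.7 degrees


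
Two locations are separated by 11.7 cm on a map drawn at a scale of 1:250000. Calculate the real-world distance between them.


ground = 11.7 cm * 250000 / 100 = 29250.0 m = 29.25 km

29.25 km


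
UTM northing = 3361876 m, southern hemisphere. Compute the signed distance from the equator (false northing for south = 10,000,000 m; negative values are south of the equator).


For southern: actual = 3361876 - 10000000 = -6638124 m

-6638124 m


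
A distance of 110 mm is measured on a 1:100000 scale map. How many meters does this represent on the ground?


ground = 110 mm * 100000 / 1000 = 11000.0 m

11000.0 m


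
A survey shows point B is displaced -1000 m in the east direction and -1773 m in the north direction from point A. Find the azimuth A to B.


az = atan2(-1000, -1773) = -150.6 deg
adjusted to 0-360: 209.4 degrees

209.4 degrees


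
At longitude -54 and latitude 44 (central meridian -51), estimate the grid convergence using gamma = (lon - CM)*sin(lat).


gamma = (-54 - -51) * sin(44) = -3 * 0.694658 = -2.084 degrees

-2.084 degrees


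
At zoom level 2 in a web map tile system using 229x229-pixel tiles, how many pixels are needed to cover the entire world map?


tiles per axis = 2^2 = 4
total tiles = 4^2 = 16
pixels per axis = 4 * 229 = 916
total pixels = 916^2 = 839056

839056 pixels


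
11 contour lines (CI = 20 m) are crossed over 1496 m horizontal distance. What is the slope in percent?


elevation change = 11 * 20 = 220 m
slope = 220 / 1496 * 100 = 14.7%

14.7%


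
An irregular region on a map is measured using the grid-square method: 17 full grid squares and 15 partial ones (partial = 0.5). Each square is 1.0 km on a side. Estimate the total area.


effective squares = 17 + 15 * 0.5 = 24.5
area = 24.5 * 1.0 = 24.5 km^2

24.5 km^2


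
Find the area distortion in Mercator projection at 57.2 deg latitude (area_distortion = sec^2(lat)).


area_distortion = 1/cos^2(57.2) = 3.408

3.408


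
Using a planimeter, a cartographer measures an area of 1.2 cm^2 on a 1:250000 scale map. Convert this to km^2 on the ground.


ground_area = 1.2 * (250000/100)^2 = 7500000.0 m^2 = 7.5 km^2

7.5 km^2


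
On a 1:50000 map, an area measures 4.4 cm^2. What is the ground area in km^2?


ground_area = 4.4 * (50000/100)^2 = 1100000.0 m^2 = 1.1 km^2

1.1 km^2


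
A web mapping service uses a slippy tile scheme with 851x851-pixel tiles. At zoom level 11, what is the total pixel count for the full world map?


tiles per axis = 2^11 = 2048
total tiles = 2048^2 = 4194304
pixels per axis = 2048 * 851 = 1742848
total pixels = 1742848^2 = 3037519151104

3037519151104 pixels


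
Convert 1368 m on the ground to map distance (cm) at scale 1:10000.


map_cm = 1368 * 100 / 10000 = 13.68 cm

13.68 cm


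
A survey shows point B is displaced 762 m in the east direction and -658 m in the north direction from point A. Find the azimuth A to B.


az = atan2(762, -658) = 130.8 deg
adjusted to 0-360: 130.8 degrees

130.8 degrees


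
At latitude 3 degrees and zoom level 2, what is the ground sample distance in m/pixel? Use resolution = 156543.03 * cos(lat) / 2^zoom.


res = 156543.03 * cos(3) / 2^2 = 156543.03 * 0.99862953 / 4 = 39082.12 m/pixel

39082.12 m/pixel


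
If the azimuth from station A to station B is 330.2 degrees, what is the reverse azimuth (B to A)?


back azimuth = (330.2 + 180) mod 360 = 150.2 degrees

150.2 degrees


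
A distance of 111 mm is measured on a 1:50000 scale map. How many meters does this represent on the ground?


ground = 111 mm * 50000 / 1000 = 5550.0 m

5550.0 m


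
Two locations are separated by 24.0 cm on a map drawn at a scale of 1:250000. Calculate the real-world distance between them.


ground = 24.0 cm * 250000 / 100 = 60000.0 m = 60.0 km

60.0 km


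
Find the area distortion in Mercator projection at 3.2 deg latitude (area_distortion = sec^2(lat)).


area_distortion = 1/cos^2(3.2) = 1.003

1.003


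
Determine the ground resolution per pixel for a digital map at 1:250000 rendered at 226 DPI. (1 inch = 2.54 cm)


pixel_cm = 2.54 / 226 ≈ 0.011239 cm
ground = pixel_cm * 250000 / 100 = 2.54 * 250000 / (226 * 100) = 635000 / 22600 ≈ 28.1 m

28.1 m


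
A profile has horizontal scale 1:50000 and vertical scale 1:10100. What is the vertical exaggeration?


VE = horizontal_scale / vertical_scale = 50000 / 10100 ≈ 5.0

5.0x


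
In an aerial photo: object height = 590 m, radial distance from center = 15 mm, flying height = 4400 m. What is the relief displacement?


d = h * r / H = 590 * 15 / 4400 = 2.01 mm

2.01 mm


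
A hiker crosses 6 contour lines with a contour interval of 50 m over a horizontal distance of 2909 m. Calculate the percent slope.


elevation change = 6 * 50 = 300 m
slope = 300 / 2909 * 100 = 10.3%

10.3%


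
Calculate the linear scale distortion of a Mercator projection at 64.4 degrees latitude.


SF = 1 / cos(64.4) = 1 / 0.432086 = 2.314

2.314


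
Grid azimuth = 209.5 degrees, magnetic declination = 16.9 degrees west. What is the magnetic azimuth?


magnetic azimuth = grid azimuth - declination (east +ve)
mag_az = 209.5 - -16.9 = 226.4 degrees

226.4 degrees


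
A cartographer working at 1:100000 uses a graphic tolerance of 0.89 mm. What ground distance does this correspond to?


ground = 0.89 mm * 100000 / 1000 = 89.0 m

89.0 m


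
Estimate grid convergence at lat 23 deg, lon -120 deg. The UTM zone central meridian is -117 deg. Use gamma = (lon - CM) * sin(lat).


gamma = (-120 - -117) * sin(23) = -3 * 0.390731 = -1.172 degrees

-1.172 degrees


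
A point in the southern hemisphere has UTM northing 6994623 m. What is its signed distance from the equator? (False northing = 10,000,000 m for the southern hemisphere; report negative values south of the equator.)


For southern: actual = 6994623 - 10000000 = -3005377 m

-3005377 m


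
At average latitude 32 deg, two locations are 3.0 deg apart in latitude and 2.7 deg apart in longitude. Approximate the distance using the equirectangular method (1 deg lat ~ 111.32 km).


dlat_km = 3.0 * 111.32 = 333.96
dlon_km = 2.7 * 111.32 * cos(32) ≈ 254.893
dist = sqrt(333.96^2 + 254.893^2) ≈ 420.1 km

420.1 km


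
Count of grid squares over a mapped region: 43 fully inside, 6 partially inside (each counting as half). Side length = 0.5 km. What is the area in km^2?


effective squares = 43 + 6 * 0.5 = 46.0
area = 46.0 * 0.25 = 11.5 km^2

11.5 km^2


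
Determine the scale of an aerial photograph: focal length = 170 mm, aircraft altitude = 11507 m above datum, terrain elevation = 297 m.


scale = f / (H - h) = 170 mm / 11210 m = 170 / 11210000 = 1:65941

1:65941


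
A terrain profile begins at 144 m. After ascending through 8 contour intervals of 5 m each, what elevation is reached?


elevation = 144 + 8 * 5 = 184 m

184 m


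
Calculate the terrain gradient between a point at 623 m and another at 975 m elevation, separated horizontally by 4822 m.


gradient = (975 - 623) / 4822 = 352 / 4822 = 0.073

0.073


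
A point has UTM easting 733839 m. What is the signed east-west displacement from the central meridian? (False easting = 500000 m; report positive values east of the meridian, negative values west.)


displacement = 733839 - 500000 = 233839 m

233839 m


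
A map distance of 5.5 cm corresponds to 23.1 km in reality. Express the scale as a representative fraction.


ground = 23.1 km = 2310000 cm; RF denominator = ground / map = 2310000 / 5.5 = 420000; RF = 1:420000

1:420000


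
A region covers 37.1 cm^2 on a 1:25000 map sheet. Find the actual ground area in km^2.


ground_area = 37.1 * (25000/100)^2 = 2318750.0 m^2 = 2.31875 km^2 ≈ 2.319 km^2

2.319 km^2


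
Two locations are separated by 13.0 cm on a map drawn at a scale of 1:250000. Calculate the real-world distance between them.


ground = 13.0 cm * 250000 / 100 = 32500.0 m = 32.5 km

32.5 km


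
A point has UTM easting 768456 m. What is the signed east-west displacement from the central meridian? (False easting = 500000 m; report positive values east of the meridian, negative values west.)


displacement = 768456 - 500000 = 268456 m

268456 m


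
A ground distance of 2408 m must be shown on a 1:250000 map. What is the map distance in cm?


map_cm = 2408 * 100 / 250000 = 0.9632 cm ≈ 0.96 cm

0.96 cm


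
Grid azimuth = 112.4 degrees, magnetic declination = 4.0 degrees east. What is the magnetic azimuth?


magnetic azimuth = grid azimuth - declination (east +ve)
mag_az = 112.4 - 4.0 = 108.4 degrees

108.4 degrees


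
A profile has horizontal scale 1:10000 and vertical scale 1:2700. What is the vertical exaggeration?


VE = horizontal_scale / vertical_scale = 10000 / 2700 ≈ 3.7

3.7x


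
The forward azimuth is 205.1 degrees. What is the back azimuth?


back azimuth = (205.1 + 180) mod 360 = 25.1 degrees

25.1 degrees


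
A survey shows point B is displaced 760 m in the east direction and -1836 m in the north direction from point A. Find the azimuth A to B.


az = atan2(760, -1836) = 157.5 deg
adjusted to 0-360: 157.5 degrees

157.5 degrees


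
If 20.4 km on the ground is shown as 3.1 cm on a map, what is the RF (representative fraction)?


ground = 20.4 km = 2040000 cm; RF denominator = ground / map = 2040000 / 3.1 ≈ 658065; RF = 1:658065

1:658065


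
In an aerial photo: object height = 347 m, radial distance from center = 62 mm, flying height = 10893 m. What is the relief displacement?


d = h * r / H = 347 * 62 / 10893 = 1.98 mm

1.98 mm


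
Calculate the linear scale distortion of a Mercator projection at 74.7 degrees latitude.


SF = 1 / cos(74.7) = 1 / 0.263873 = 3.79

3.79


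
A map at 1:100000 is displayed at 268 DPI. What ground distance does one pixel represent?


pixel_cm = 2.54 / 268 ≈ 0.009478 cm
ground = pixel_cm * 100000 / 100 = 2.54 * 100000 / (268 * 100) = 254000 / 26800 ≈ 9.48 m

9.48 m


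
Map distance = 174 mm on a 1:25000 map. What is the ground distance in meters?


ground = 174 mm * 25000 / 1000 = 4350.0 m

4350.0 m


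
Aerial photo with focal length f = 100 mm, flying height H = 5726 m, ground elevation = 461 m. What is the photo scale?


scale = f / (H - h) = 100 mm / 5265 m = 100 / 5265000 = 1:52650

1:52650


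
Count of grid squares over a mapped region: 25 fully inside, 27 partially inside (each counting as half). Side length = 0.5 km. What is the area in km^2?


effective squares = 25 + 27 * 0.5 = 38.5
area = 38.5 * 0.25 = 9.625 km^2

9.625 km^2


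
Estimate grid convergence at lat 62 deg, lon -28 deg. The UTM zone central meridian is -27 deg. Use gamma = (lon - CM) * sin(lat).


gamma = (-28 - -27) * sin(62) = -1 * 0.882948 = -0.883 degrees

-0.883 degrees


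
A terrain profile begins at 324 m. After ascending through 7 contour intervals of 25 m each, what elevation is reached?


elevation = 324 + 7 * 25 = 499 m

499 m


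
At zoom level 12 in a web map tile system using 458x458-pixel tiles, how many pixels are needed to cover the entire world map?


tiles per axis = 2^12 = 4096
total tiles = 4096^2 = 16777216
pixels per axis = 4096 * 458 = 1875968
total pixels = 1875968^2 = 3519255937024

3519255937024 pixels


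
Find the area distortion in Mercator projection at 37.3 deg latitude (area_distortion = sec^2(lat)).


area_distortion = 1/cos^2(37.3) = 1.58

1.58


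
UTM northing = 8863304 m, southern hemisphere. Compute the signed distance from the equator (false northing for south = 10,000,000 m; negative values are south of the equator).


For southern: actual = 8863304 - 10000000 = -1136696 m

-1136696 m


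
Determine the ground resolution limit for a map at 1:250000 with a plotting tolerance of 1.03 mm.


ground = 1.03 mm * 250000 / 1000 = 257.5 m

257.5 m


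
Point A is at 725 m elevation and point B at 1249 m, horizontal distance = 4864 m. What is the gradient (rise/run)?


gradient = (1249 - 725) / 4864 = 524 / 4864 = 0.1077

0.1077


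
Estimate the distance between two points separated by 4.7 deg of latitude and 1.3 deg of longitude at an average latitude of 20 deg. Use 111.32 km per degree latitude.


dlat_km = 4.7 * 111.32 = 523.204
dlon_km = 1.3 * 111.32 * cos(20) ≈ 135.989
dist = sqrt(523.204^2 + 135.989^2) ≈ 540.6 km

540.6 km


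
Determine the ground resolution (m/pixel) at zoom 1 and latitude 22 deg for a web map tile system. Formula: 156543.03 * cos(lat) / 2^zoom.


res = 156543.03 * cos(22) / 2^1 = 156543.03 * 0.92718385 / 2 = 72572.08 m/pixel

72572.08 m/pixel


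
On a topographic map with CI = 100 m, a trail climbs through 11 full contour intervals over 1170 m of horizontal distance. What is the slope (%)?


elevation change = 11 * 100 = 1100 m
slope = 1100 / 1170 * 100 = 94.0%

94.0%


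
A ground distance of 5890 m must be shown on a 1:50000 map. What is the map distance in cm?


map_cm = 5890 * 100 / 50000 = 11.78 cm

11.78 cm


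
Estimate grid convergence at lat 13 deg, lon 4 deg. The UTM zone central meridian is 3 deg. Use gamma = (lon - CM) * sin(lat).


gamma = (4 - 3) * sin(13) = 1 * 0.224951 = 0.225 degrees

0.225 degrees


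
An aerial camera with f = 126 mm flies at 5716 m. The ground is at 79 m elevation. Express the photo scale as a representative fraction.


scale = f / (H - h) = 126 mm / 5637 m = 126 / 5637000 = 1:44738

1:44738


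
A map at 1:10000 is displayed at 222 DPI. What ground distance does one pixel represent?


pixel_cm = 2.54 / 222 ≈ 0.011441 cm
ground = pixel_cm * 10000 / 100 = 2.54 * 10000 / (222 * 100) = 25400 / 22200 ≈ 1.14 m

1.14 m


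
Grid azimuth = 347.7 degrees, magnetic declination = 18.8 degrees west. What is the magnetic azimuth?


magnetic azimuth = grid azimuth - declination (east +ve)
mag_az = 347.7 - -18.8 = 6.5 degrees

6.5 degrees


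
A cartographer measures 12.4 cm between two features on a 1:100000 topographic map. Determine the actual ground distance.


ground = 12.4 cm * 100000 / 100 = 12400.0 m = 12.4 km

12.4 km


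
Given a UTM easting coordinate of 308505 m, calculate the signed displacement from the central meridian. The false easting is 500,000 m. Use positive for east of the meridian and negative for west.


displacement = 308505 - 500000 = -191495 m

-191495 m


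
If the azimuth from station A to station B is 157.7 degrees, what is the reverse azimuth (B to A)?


back azimuth = (157.7 + 180) mod 360 = 337.7 degrees

337.7 degrees


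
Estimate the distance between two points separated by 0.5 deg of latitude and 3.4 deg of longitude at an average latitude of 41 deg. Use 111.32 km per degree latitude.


dlat_km = 0.5 * 111.32 = 55.66
dlon_km = 3.4 * 111.32 * cos(41) ≈ 285.649
dist = sqrt(55.66^2 + 285.649^2) ≈ 291.0 km

291.0 km


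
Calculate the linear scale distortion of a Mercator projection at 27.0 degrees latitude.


SF = 1 / cos(27.0) = 1 / 0.891007 = 1.122

1.122


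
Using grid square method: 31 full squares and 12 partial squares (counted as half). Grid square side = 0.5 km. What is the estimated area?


effective squares = 31 + 12 * 0.5 = 37.0
area = 37.0 * 0.25 = 9.25 km^2

9.25 km^2


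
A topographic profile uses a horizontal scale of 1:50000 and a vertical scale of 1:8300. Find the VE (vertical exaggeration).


VE = horizontal_scale / vertical_scale = 50000 / 8300 ≈ 6.0

6.0x


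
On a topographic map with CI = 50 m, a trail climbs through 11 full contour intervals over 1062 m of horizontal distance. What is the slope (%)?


elevation change = 11 * 50 = 550 m
slope = 550 / 1062 * 100 = 51.8%

51.8%


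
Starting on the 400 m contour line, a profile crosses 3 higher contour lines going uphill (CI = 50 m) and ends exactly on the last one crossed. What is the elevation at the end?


elevation = 400 + 3 * 50 = 550 m

550 m


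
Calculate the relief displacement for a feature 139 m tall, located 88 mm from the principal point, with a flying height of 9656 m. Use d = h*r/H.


d = h * r / H = 139 * 88 / 9656 = 1.27 mm

1.27 mm


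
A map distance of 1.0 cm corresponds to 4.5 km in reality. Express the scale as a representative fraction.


ground = 4.5 km = 450000 cm; RF denominator = ground / map = 450000 / 1.0 = 450000; RF = 1:450000

1:450000
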